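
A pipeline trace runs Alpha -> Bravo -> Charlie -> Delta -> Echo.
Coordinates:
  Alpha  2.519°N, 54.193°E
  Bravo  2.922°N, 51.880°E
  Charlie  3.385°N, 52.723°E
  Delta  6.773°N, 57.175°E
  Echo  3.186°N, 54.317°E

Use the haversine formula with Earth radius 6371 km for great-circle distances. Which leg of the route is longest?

Charlie–Delta

Leg distances:
Alpha→Bravo: 260.8 km
Bravo→Charlie: 106.8 km
Charlie→Delta: 620.5 km
Delta→Echo: 509.2 km
The longest leg is Charlie–Delta at 620.5 km.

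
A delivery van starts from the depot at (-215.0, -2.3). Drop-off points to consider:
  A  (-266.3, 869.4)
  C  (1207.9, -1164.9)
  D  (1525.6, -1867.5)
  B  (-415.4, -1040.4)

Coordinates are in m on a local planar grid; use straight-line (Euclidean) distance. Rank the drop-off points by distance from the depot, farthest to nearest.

Distance from the depot at (-215.0, -2.3) to each:
D (1525.6, -1867.5): 2551.2 m
C (1207.9, -1164.9): 1837.5 m
B (-415.4, -1040.4): 1057.3 m
A (-266.3, 869.4): 873.2 m

D, C, B, A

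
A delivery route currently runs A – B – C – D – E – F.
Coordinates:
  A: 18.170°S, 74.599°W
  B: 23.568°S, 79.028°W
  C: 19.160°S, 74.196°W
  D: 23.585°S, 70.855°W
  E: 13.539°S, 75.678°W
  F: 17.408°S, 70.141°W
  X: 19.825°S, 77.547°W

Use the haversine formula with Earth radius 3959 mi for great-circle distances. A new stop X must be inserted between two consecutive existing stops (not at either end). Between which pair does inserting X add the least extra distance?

between A and B

Added distance for inserting X between each consecutive pair:
A–B: 29.6 mi
B–C: 63.4 mi
C–D: 351.3 mi
D–E: 191.1 mi
E–F: 509.1 mi
Smallest added distance is 29.6 mi, inserting between A and B.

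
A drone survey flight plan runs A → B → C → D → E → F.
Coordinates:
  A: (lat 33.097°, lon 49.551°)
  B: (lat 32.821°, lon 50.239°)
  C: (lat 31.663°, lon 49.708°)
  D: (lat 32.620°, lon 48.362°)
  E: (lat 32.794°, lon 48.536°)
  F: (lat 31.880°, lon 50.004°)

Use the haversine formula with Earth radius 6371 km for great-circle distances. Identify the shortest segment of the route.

D–E

Leg distances:
A→B: 71.1 km
B→C: 138.1 km
C→D: 165.5 km
D→E: 25.3 km
E→F: 171.3 km
The shortest leg is D–E at 25.3 km.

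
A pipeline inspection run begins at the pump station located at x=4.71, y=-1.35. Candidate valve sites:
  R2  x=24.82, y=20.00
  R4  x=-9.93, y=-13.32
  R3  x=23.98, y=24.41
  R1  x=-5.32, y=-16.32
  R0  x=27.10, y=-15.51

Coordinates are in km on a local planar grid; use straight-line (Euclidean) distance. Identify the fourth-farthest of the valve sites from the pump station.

Distance to each, sorted:
R3: 32.2 km
R2: 29.3 km
R0: 26.5 km
R4: 18.9 km
R1: 18.0 km
The fourth-farthest is R4 at 18.9 km.

R4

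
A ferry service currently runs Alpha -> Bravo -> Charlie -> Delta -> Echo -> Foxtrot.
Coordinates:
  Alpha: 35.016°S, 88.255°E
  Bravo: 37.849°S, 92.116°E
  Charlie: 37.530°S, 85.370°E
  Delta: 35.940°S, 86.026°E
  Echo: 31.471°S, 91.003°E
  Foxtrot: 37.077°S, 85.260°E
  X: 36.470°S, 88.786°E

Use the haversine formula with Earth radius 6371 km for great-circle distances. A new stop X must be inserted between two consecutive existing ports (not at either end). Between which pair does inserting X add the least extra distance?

Added distance for inserting X between each consecutive pair:
Alpha–Bravo: 33.8 km
Bravo–Charlie: 63.4 km
Charlie–Delta: 393.8 km
Delta–Echo: 169.6 km
Echo–Foxtrot: 97.1 km
Smallest added distance is 33.8 km, inserting between Alpha and Bravo.

between Alpha and Bravo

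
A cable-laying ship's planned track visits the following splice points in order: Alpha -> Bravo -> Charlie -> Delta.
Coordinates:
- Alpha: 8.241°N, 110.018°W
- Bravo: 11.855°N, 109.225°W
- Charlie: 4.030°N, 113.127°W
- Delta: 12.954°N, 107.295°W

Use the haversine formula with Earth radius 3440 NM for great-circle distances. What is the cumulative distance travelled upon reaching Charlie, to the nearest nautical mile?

746 NM

Leg distances:
Alpha→Bravo: 222.0 NM  (cumulative 222.0 NM)
Bravo→Charlie: 523.9 NM  (cumulative 745.9 NM)
Cumulative distance at Charlie ≈ 746 NM.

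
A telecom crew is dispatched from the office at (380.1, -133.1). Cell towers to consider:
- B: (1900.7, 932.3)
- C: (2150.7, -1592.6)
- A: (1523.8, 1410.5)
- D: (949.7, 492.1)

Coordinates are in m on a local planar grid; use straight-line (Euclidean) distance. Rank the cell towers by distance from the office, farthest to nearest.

C, A, B, D

Computing each straight-line distance from (380.1, -133.1):
C (2150.7, -1592.6): 2294.6 m
A (1523.8, 1410.5): 1921.1 m
B (1900.7, 932.3): 1856.7 m
D (949.7, 492.1): 845.8 m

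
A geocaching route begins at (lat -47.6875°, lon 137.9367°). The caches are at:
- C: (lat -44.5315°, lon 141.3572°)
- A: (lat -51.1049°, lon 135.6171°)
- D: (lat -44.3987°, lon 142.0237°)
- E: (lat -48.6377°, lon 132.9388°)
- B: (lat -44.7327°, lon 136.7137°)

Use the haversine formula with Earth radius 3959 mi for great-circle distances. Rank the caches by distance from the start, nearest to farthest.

Distance from the start at (lat -47.6875°, lon 137.9367°) to each:
B (lat -44.7327°, lon 136.7137°): 212.4 mi
E (lat -48.6377°, lon 132.9388°): 239.5 mi
A (lat -51.1049°, lon 135.6171°): 258.1 mi
C (lat -44.5315°, lon 141.3572°): 272.7 mi
D (lat -44.3987°, lon 142.0237°): 300.0 mi

B, E, A, C, D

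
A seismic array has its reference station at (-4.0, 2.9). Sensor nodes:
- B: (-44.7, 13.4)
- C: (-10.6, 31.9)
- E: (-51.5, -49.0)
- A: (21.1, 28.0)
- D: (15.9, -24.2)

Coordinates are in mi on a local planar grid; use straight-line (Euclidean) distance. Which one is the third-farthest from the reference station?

Distance to each, sorted:
E: 70.4 mi
B: 42.0 mi
A: 35.5 mi
D: 33.6 mi
C: 29.7 mi
The third-farthest is A at 35.5 mi.

A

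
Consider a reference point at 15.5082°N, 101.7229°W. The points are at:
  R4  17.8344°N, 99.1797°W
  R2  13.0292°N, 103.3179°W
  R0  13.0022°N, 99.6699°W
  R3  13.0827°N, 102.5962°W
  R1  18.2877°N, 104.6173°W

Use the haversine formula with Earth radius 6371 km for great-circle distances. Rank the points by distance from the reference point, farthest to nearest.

Distances from the reference point:
R1 18.2877°N, 104.6173°W: 436.3 km
R4 17.8344°N, 99.1797°W: 374.5 km
R0 13.0022°N, 99.6699°W: 355.8 km
R2 13.0292°N, 103.3179°W: 324.8 km
R3 13.0827°N, 102.5962°W: 285.6 km

R1, R4, R0, R2, R3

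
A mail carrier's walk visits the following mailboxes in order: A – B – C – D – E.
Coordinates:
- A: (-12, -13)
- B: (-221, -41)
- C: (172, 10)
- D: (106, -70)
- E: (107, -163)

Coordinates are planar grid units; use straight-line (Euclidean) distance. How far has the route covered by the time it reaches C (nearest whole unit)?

Leg distances:
A→B: 210.9  (cumulative 210.9)
B→C: 396.3  (cumulative 607.2)
Cumulative distance at C ≈ 607.

607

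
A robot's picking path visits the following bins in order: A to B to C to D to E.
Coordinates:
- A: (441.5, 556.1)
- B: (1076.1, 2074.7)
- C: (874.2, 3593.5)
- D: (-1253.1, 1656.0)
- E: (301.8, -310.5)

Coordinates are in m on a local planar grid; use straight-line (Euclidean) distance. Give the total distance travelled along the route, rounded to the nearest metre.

8562 m

Leg distances:
A→B: 1645.9 m  (cumulative 1645.9 m)
B→C: 1532.2 m  (cumulative 3178.0 m)
C→D: 2877.4 m  (cumulative 6055.4 m)
D→E: 2507.0 m  (cumulative 8562.4 m)
Total route length ≈ 8562 m.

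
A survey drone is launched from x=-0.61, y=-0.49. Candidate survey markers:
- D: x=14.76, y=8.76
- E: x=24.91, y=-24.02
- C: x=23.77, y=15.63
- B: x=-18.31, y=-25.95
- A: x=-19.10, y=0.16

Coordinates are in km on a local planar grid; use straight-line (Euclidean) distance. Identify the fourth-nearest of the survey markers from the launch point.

B

Distances from the launch point (x=-0.61, y=-0.49):
D: 17.9 km
A: 18.5 km
C: 29.2 km
B: 31.0 km
E: 34.7 km
The fourth-nearest is B at 31.0 km.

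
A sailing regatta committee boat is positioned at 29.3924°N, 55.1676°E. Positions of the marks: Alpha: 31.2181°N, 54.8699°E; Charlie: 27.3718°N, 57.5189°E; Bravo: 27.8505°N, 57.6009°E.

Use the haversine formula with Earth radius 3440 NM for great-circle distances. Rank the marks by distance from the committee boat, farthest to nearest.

Charlie, Bravo, Alpha

Distance from the committee boat at 29.3924°N, 55.1676°E to each:
Charlie 27.3718°N, 57.5189°E: 173.6 NM
Bravo 27.8505°N, 57.6009°E: 158.2 NM
Alpha 31.2181°N, 54.8699°E: 110.7 NM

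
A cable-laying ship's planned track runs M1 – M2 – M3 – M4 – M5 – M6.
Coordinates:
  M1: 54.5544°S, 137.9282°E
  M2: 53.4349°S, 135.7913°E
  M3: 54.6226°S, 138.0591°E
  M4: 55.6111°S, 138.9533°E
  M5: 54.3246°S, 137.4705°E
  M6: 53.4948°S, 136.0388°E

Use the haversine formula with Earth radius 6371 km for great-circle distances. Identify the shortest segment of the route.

M3–M4

Leg distances:
M1→M2: 187.1 km
M2→M3: 198.4 km
M3→M4: 123.8 km
M4→M5: 171.5 km
M5→M6: 131.6 km
The shortest leg is M3–M4 at 123.8 km.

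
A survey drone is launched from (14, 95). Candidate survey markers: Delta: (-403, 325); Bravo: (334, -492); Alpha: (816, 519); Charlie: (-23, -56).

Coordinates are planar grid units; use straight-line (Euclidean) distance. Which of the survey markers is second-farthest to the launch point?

Distances from the launch point ((14, 95)):
Alpha: 907.2
Bravo: 668.6
Delta: 476.2
Charlie: 155.5
The second-farthest is Bravo at 668.6.

Bravo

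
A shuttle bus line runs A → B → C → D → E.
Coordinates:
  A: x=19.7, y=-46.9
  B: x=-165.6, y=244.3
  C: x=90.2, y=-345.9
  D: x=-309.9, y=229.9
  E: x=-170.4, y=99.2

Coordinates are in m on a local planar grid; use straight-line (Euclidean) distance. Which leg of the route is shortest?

D–E

Leg distances:
A→B: 345.2 m
B→C: 643.2 m
C→D: 701.2 m
D→E: 191.2 m
The shortest leg is D–E at 191.2 m.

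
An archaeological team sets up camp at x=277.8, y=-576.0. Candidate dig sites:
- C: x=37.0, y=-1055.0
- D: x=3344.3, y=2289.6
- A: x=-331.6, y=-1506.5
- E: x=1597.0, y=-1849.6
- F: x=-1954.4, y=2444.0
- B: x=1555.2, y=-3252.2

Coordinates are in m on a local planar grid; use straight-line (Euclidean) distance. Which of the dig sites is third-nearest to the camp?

E

Distance to each, sorted:
C: 536.1 m
A: 1112.3 m
E: 1833.7 m
B: 2965.4 m
F: 3755.4 m
D: 4197.0 m
The third-nearest is E at 1833.7 m.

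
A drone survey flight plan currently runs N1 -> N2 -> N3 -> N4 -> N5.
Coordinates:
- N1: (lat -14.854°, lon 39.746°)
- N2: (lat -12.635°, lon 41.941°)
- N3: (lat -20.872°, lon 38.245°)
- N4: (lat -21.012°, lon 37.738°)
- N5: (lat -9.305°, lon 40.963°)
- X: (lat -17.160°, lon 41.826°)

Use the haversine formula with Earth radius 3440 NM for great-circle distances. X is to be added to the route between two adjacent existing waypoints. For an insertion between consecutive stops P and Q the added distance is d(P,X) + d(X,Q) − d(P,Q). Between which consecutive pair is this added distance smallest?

between N2 and N3

Added distance for inserting X between each consecutive pair:
N1–N2: 270.2 NM
N2–N3: 35.2 NM
N3–N4: 599.5 NM
N4–N5: 74.6 NM
Smallest added distance is 35.2 NM, inserting between N2 and N3.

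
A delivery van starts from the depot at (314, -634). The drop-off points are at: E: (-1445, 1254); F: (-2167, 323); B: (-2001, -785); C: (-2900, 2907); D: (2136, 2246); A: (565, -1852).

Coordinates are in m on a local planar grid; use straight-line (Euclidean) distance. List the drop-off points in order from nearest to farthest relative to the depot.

Computing each straight-line distance from (314, -634):
A (565, -1852): 1243.6 m
B (-2001, -785): 2319.9 m
E (-1445, 1254): 2580.4 m
F (-2167, 323): 2659.2 m
D (2136, 2246): 3407.9 m
C (-2900, 2907): 4782.1 m

A, B, E, F, D, C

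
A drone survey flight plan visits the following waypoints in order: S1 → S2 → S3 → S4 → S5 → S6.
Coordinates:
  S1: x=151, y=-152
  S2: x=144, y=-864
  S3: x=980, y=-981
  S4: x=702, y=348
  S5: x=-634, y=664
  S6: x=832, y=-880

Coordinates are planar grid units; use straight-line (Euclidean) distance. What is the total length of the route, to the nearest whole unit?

Leg distances:
S1→S2: 712.0  (cumulative 712.0)
S2→S3: 844.1  (cumulative 1556.2)
S3→S4: 1357.8  (cumulative 2913.9)
S4→S5: 1372.9  (cumulative 4286.8)
S5→S6: 2129.1  (cumulative 6415.9)
Total route length ≈ 6416.

6416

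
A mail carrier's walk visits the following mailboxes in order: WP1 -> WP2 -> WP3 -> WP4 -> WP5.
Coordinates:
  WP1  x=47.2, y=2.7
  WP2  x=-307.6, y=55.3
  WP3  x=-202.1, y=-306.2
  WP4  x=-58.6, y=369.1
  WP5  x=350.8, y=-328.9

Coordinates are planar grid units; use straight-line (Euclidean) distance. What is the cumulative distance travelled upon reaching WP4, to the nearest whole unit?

Leg distances:
WP1→WP2: 358.7  (cumulative 358.7)
WP2→WP3: 376.6  (cumulative 735.3)
WP3→WP4: 690.4  (cumulative 1425.6)
Cumulative distance at WP4 ≈ 1426.

1426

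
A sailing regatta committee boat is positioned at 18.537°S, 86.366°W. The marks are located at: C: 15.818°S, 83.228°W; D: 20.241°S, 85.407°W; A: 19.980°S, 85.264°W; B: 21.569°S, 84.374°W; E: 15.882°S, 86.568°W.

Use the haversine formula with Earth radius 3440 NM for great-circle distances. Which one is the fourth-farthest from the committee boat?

D

Distances from the committee boat (18.537°S, 86.366°W):
C: 243.0 NM
B: 213.9 NM
E: 159.8 NM
D: 115.8 NM
A: 106.8 NM
The fourth-farthest is D at 115.8 NM.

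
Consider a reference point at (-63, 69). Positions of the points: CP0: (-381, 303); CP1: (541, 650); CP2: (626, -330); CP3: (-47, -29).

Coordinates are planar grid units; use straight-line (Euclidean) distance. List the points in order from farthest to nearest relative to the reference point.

CP1, CP2, CP0, CP3

Distances from the reference point:
CP1 (541, 650): 838.1
CP2 (626, -330): 796.2
CP0 (-381, 303): 394.8
CP3 (-47, -29): 99.3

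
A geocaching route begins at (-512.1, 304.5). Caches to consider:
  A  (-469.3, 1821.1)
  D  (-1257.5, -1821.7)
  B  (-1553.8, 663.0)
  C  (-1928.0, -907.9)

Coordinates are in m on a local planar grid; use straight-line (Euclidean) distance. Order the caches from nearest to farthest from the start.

B, A, C, D

Computing each straight-line distance from (-512.1, 304.5):
B (-1553.8, 663.0): 1101.7 m
A (-469.3, 1821.1): 1517.2 m
C (-1928.0, -907.9): 1864.1 m
D (-1257.5, -1821.7): 2253.1 m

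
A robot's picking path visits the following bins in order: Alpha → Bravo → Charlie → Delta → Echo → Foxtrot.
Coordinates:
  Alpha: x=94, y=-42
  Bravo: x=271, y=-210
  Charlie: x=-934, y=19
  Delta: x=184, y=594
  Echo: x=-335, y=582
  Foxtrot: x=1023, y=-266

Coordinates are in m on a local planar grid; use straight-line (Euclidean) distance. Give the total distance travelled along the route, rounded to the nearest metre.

4848 m

Leg distances:
Alpha→Bravo: 244.0 m  (cumulative 244.0 m)
Bravo→Charlie: 1226.6 m  (cumulative 1470.6 m)
Charlie→Delta: 1257.2 m  (cumulative 2727.8 m)
Delta→Echo: 519.1 m  (cumulative 3246.9 m)
Echo→Foxtrot: 1601.0 m  (cumulative 4848.0 m)
Total route length ≈ 4848 m.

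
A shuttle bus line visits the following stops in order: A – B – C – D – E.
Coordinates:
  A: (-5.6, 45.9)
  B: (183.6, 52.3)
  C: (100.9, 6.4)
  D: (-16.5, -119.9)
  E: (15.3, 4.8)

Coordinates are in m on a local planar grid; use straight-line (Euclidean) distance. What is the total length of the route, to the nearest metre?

Leg distances:
A→B: 189.3 m  (cumulative 189.3 m)
B→C: 94.6 m  (cumulative 283.9 m)
C→D: 172.4 m  (cumulative 456.3 m)
D→E: 128.7 m  (cumulative 585.0 m)
Total route length ≈ 585 m.

585 m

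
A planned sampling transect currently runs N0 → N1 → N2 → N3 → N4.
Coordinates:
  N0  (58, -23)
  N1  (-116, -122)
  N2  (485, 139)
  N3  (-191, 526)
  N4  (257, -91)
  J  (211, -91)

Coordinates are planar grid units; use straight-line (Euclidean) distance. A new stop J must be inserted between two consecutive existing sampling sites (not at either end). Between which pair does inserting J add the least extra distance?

between N3 and N4

Added distance for inserting J between each consecutive pair:
N0–N1: 295.7
N1–N2: 31.0
N2–N3: 315.2
N3–N4: 19.9
Smallest added distance is 19.9, inserting between N3 and N4.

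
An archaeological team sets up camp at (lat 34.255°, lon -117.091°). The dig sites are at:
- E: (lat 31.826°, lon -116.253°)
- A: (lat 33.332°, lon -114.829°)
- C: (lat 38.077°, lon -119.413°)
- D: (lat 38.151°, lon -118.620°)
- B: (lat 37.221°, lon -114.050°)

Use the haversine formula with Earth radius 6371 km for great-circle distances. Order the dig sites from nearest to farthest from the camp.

A, E, B, D, C

Computing each great-circle distance from (lat 34.255°, lon -117.091°):
A (lat 33.332°, lon -114.829°): 232.9 km
E (lat 31.826°, lon -116.253°): 281.2 km
B (lat 37.221°, lon -114.050°): 429.0 km
D (lat 38.151°, lon -118.620°): 454.4 km
C (lat 38.077°, lon -119.413°): 473.3 km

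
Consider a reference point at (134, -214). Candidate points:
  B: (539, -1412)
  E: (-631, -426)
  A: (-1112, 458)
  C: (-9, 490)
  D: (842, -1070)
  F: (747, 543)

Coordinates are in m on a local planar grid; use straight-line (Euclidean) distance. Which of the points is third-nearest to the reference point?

Distances from the reference point ((134, -214)):
C: 718.4 m
E: 793.8 m
F: 974.1 m
D: 1110.9 m
B: 1264.6 m
A: 1415.7 m
The third-nearest is F at 974.1 m.

F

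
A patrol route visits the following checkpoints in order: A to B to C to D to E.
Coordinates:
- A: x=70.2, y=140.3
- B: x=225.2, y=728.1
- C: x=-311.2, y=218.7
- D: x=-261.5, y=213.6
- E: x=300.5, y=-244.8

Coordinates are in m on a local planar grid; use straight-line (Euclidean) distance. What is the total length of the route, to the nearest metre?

Leg distances:
A→B: 607.9 m  (cumulative 607.9 m)
B→C: 739.7 m  (cumulative 1347.6 m)
C→D: 50.0 m  (cumulative 1397.6 m)
D→E: 725.2 m  (cumulative 2122.8 m)
Total route length ≈ 2123 m.

2123 m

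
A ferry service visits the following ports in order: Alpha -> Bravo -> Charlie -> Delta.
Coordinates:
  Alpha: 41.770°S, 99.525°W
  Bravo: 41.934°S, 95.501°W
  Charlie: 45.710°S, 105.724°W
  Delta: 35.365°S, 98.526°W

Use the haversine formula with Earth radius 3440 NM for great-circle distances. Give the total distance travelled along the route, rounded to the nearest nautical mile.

Leg distances:
Alpha→Bravo: 180.2 NM  (cumulative 180.2 NM)
Bravo→Charlie: 497.0 NM  (cumulative 677.2 NM)
Charlie→Delta: 701.9 NM  (cumulative 1379.1 NM)
Total route length ≈ 1379 NM.

1379 NM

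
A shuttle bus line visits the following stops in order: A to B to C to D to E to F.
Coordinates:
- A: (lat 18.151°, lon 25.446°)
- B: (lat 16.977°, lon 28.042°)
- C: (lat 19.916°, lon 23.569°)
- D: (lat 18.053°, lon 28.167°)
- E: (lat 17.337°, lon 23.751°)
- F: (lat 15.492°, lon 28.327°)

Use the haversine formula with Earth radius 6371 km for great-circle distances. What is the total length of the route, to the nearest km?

Leg distances:
A→B: 304.6 km  (cumulative 304.6 km)
B→C: 573.9 km  (cumulative 878.5 km)
C→D: 525.9 km  (cumulative 1404.4 km)
D→E: 474.5 km  (cumulative 1878.9 km)
E→F: 529.4 km  (cumulative 2408.3 km)
Total route length ≈ 2408 km.

2408 km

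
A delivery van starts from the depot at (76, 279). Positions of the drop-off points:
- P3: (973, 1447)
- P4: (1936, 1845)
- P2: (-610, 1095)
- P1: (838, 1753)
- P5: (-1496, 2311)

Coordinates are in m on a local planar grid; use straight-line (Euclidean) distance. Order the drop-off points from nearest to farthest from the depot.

Computing each straight-line distance from (76, 279):
P2 (-610, 1095): 1066.0 m
P3 (973, 1447): 1472.7 m
P1 (838, 1753): 1659.3 m
P4 (1936, 1845): 2431.5 m
P5 (-1496, 2311): 2569.1 m

P2, P3, P1, P4, P5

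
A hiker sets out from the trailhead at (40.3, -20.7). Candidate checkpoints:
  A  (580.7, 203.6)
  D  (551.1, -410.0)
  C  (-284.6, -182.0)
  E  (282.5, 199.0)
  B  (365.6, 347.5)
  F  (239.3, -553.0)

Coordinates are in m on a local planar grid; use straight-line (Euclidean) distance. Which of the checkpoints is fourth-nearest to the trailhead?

F

Distances from the trailhead ((40.3, -20.7)):
E: 327.0 m
C: 362.7 m
B: 491.3 m
F: 568.3 m
A: 585.1 m
D: 642.2 m
The fourth-nearest is F at 568.3 m.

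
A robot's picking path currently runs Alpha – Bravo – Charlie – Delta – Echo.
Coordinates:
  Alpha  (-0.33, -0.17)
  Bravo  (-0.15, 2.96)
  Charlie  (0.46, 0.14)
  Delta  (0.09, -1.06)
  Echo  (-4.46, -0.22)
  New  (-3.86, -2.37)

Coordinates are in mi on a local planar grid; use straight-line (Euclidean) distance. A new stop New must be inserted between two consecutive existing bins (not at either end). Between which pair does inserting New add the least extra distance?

between Delta and Echo

Added distance for inserting New between each consecutive pair:
Alpha–Bravo: 7.5 mi
Bravo–Charlie: 8.6 mi
Charlie–Delta: 7.9 mi
Delta–Echo: 1.8 mi
Smallest added distance is 1.8 mi, inserting between Delta and Echo.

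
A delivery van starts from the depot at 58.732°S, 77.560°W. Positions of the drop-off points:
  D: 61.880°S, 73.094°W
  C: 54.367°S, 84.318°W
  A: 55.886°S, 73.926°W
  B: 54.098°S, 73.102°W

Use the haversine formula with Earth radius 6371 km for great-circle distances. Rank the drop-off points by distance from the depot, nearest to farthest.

A, D, B, C

Distances from the depot:
A 55.886°S, 73.926°W: 384.3 km
D 61.880°S, 73.094°W: 427.6 km
B 54.098°S, 73.102°W: 583.4 km
C 54.367°S, 84.318°W: 637.5 km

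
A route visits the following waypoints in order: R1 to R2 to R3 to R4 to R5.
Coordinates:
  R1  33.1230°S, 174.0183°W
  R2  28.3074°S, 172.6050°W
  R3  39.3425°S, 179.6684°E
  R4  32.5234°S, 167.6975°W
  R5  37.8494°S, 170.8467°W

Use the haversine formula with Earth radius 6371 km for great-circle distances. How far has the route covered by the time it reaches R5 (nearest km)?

Leg distances:
R1→R2: 552.2 km  (cumulative 552.2 km)
R2→R3: 1418.1 km  (cumulative 1970.4 km)
R3→R4: 1365.0 km  (cumulative 3335.3 km)
R4→R5: 657.6 km  (cumulative 3993.0 km)
Cumulative distance at R5 ≈ 3993 km.

3993 km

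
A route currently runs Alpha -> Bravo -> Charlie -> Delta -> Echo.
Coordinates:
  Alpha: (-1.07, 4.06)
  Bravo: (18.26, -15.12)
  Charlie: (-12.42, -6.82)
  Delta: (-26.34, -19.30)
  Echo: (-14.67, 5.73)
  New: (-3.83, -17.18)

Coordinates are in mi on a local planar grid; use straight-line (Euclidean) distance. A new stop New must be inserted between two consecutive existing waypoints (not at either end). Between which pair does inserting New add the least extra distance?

between Bravo and Charlie

Added distance for inserting New between each consecutive pair:
Alpha–Bravo: 16.4 mi
Bravo–Charlie: 3.9 mi
Charlie–Delta: 17.4 mi
Delta–Echo: 20.3 mi
Smallest added distance is 3.9 mi, inserting between Bravo and Charlie.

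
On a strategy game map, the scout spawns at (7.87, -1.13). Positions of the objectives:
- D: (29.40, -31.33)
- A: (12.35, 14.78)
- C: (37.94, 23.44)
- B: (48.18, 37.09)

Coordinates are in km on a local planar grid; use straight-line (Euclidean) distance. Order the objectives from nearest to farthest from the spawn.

Computing each straight-line distance from (7.87, -1.13):
A (12.35, 14.78): 16.5 km
D (29.40, -31.33): 37.1 km
C (37.94, 23.44): 38.8 km
B (48.18, 37.09): 55.5 km

A, D, C, B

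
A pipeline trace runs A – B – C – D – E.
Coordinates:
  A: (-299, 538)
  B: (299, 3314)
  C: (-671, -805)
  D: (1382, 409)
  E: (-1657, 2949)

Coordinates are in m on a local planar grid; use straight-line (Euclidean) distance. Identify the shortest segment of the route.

C–D

Leg distances:
A→B: 2839.7 m
B→C: 4231.7 m
C→D: 2385.1 m
D→E: 3960.7 m
The shortest leg is C–D at 2385.1 m.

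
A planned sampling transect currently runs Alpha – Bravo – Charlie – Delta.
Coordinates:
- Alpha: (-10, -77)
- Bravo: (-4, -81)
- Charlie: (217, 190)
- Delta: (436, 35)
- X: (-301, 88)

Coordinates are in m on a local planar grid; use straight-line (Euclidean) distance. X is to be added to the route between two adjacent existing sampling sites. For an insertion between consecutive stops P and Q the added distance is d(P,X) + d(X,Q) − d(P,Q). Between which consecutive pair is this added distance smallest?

Added distance for inserting X between each consecutive pair:
Alpha–Bravo: 669.0 m
Bravo–Charlie: 520.0 m
Charlie–Delta: 998.5 m
Smallest added distance is 520.0 m, inserting between Bravo and Charlie.

between Bravo and Charlie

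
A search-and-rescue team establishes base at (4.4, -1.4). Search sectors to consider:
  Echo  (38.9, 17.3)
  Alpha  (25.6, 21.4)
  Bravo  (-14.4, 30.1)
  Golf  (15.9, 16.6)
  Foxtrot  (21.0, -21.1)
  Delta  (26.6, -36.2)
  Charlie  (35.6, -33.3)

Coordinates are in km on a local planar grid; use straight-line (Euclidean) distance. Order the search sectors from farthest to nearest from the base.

Charlie, Delta, Echo, Bravo, Alpha, Foxtrot, Golf

Computing each straight-line distance from (4.4, -1.4):
Charlie (35.6, -33.3): 44.6 km
Delta (26.6, -36.2): 41.3 km
Echo (38.9, 17.3): 39.2 km
Bravo (-14.4, 30.1): 36.7 km
Alpha (25.6, 21.4): 31.1 km
Foxtrot (21.0, -21.1): 25.8 km
Golf (15.9, 16.6): 21.4 km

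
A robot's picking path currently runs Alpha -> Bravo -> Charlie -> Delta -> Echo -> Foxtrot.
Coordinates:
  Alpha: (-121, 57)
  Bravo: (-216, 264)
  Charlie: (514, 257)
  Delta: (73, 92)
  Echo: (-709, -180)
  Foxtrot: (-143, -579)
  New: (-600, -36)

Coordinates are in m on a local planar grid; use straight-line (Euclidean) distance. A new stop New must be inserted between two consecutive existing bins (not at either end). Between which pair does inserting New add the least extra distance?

between Delta and Echo

Added distance for inserting New between each consecutive pair:
Alpha–Bravo: 747.5 m
Bravo–Charlie: 909.1 m
Charlie–Delta: 1366.1 m
Delta–Echo: 37.7 m
Echo–Foxtrot: 197.8 m
Smallest added distance is 37.7 m, inserting between Delta and Echo.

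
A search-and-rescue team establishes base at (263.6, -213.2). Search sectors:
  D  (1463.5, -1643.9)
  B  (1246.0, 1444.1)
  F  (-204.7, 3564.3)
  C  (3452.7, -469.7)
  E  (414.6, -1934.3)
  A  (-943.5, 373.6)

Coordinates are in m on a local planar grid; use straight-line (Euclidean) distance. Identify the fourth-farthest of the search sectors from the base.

D

Distance to each, sorted:
F: 3806.4 m
C: 3199.4 m
B: 1926.6 m
D: 1867.3 m
E: 1727.7 m
A: 1342.2 m
The fourth-farthest is D at 1867.3 m.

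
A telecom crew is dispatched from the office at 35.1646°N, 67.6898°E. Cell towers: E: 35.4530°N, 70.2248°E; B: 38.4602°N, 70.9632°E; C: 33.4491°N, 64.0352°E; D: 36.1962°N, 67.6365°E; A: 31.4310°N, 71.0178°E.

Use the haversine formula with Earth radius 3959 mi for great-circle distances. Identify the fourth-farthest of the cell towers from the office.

Distance to each, sorted:
A: 321.7 mi
B: 290.9 mi
C: 239.9 mi
E: 144.3 mi
D: 71.3 mi
The fourth-farthest is E at 144.3 mi.

E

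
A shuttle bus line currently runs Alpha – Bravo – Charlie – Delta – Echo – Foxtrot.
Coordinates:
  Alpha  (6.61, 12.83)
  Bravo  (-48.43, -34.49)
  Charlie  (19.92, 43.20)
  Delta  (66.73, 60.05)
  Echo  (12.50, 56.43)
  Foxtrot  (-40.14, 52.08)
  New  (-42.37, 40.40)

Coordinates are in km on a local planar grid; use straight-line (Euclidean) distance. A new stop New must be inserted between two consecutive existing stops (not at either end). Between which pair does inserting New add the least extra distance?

Added distance for inserting New between each consecutive pair:
Alpha–Bravo: 58.8 km
Bravo–Charlie: 34.0 km
Charlie–Delta: 123.5 km
Delta–Echo: 113.7 km
Echo–Foxtrot: 16.2 km
Smallest added distance is 16.2 km, inserting between Echo and Foxtrot.

between Echo and Foxtrot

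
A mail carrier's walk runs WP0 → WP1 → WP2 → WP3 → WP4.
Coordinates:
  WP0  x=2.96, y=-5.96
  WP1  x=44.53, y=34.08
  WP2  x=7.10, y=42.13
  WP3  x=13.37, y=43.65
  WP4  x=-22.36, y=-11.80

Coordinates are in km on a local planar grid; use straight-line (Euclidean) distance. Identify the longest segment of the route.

WP3–WP4

Leg distances:
WP0→WP1: 57.7 km
WP1→WP2: 38.3 km
WP2→WP3: 6.5 km
WP3→WP4: 66.0 km
The longest leg is WP3–WP4 at 66.0 km.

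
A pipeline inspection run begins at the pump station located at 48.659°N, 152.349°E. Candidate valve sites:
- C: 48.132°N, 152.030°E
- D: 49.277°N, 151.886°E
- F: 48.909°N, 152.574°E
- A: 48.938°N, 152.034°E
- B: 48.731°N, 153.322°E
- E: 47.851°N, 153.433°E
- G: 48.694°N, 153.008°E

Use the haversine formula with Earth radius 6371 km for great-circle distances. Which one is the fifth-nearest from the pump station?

Distances from the pump station (48.659°N, 152.349°E):
F: 32.3 km
A: 38.7 km
G: 48.5 km
C: 63.2 km
B: 71.9 km
D: 76.6 km
E: 120.5 km
The fifth-nearest is B at 71.9 km.

B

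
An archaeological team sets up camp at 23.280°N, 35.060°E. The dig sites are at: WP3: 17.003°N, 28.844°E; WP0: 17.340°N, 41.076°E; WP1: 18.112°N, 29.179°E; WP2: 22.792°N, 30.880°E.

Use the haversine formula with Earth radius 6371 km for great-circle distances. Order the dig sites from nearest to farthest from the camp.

WP2, WP1, WP0, WP3

Distance from the camp at 23.280°N, 35.060°E to each:
WP2 22.792°N, 30.880°E: 431.1 km
WP1 18.112°N, 29.179°E: 839.1 km
WP0 17.340°N, 41.076°E: 910.7 km
WP3 17.003°N, 28.844°E: 952.7 km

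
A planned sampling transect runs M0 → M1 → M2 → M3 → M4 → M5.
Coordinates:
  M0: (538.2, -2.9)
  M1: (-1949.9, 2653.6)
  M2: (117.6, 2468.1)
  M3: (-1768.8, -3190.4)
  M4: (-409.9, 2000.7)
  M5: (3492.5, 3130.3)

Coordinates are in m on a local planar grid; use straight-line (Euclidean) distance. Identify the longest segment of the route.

Leg distances:
M0→M1: 3639.7 m
M1→M2: 2075.8 m
M2→M3: 5964.7 m
M3→M4: 5366.0 m
M4→M5: 4062.6 m
The longest leg is M2–M3 at 5964.7 m.

M2–M3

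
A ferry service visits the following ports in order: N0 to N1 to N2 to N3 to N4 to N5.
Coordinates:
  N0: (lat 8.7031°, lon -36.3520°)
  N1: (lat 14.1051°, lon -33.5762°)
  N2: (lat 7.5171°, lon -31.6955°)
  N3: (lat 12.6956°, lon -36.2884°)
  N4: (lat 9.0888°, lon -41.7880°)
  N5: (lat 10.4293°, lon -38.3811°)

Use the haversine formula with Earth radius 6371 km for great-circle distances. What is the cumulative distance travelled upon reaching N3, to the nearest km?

Leg distances:
N0→N1: 672.5 km  (cumulative 672.5 km)
N1→N2: 760.8 km  (cumulative 1433.3 km)
N2→N3: 764.3 km  (cumulative 2197.6 km)
Cumulative distance at N3 ≈ 2198 km.

2198 km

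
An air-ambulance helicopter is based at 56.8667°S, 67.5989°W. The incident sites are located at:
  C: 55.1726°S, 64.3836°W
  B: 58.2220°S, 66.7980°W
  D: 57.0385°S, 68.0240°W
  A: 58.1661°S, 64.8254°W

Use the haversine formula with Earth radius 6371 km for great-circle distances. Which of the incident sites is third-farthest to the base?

B

Distance to each, sorted:
C: 274.6 km
A: 219.8 km
B: 158.1 km
D: 32.1 km
The third-farthest is B at 158.1 km.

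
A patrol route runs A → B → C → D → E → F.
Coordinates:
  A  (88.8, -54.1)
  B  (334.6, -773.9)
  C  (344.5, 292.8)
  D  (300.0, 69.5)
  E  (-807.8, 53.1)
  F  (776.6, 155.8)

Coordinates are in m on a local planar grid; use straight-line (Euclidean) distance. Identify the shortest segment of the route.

Leg distances:
A→B: 760.6 m
B→C: 1066.7 m
C→D: 227.7 m
D→E: 1107.9 m
E→F: 1587.7 m
The shortest leg is C–D at 227.7 m.

C–D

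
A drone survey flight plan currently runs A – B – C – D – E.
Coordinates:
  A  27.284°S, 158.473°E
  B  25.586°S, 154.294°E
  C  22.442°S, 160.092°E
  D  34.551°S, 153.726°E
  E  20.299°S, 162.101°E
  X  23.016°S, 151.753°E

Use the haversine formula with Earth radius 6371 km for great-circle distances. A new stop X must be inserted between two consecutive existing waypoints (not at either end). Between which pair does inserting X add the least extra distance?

Added distance for inserting X between each consecutive pair:
A–B: 753.8 km
B–C: 557.4 km
C–D: 672.1 km
D–E: 622.3 km
Smallest added distance is 557.4 km, inserting between B and C.

between B and C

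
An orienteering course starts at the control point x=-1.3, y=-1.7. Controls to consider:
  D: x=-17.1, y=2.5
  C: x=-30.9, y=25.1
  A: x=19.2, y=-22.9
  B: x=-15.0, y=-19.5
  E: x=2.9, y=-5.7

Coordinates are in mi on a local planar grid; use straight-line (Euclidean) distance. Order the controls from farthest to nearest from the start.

C, A, B, D, E

Distance from the start at x=-1.3, y=-1.7 to each:
C x=-30.9, y=25.1: 39.9 mi
A x=19.2, y=-22.9: 29.5 mi
B x=-15.0, y=-19.5: 22.5 mi
D x=-17.1, y=2.5: 16.3 mi
E x=2.9, y=-5.7: 5.8 mi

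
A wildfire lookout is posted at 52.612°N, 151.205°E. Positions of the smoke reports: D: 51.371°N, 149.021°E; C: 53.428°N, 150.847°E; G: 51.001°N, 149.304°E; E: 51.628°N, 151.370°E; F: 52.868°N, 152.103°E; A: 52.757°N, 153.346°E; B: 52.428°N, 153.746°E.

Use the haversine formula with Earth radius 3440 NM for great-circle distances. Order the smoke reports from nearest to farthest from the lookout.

Computing each great-circle distance from 52.612°N, 151.205°E:
F 52.868°N, 152.103°E: 36.1 NM
C 53.428°N, 150.847°E: 50.7 NM
E 51.628°N, 151.370°E: 59.4 NM
A 52.757°N, 153.346°E: 78.4 NM
B 52.428°N, 153.746°E: 93.5 NM
D 51.371°N, 149.021°E: 109.9 NM
G 51.001°N, 149.304°E: 119.7 NM

F, C, E, A, B, D, G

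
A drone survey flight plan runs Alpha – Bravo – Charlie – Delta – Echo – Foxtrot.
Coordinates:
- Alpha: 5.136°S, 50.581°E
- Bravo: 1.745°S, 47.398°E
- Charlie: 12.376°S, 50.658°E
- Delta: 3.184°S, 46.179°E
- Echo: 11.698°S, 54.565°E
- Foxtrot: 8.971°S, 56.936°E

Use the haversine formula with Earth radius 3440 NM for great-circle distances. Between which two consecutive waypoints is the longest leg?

Leg distances:
Alpha→Bravo: 279.0 NM
Bravo→Charlie: 667.1 NM
Charlie→Delta: 612.7 NM
Delta→Echo: 714.2 NM
Echo→Foxtrot: 215.4 NM
The longest leg is Delta–Echo at 714.2 NM.

Delta–Echo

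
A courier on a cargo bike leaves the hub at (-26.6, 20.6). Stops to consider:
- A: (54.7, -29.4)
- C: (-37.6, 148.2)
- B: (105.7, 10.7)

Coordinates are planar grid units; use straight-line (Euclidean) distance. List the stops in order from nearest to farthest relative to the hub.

A, C, B

Distances from the hub:
A (54.7, -29.4): 95.4
C (-37.6, 148.2): 128.1
B (105.7, 10.7): 132.7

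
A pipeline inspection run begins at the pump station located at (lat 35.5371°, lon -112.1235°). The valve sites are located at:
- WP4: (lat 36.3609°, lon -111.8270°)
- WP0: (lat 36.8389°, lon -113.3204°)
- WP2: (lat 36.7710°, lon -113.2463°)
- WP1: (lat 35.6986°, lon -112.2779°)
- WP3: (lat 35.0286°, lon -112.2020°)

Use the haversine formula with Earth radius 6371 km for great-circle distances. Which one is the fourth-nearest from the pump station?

WP2

Distance to each, sorted:
WP1: 22.7 km
WP3: 57.0 km
WP4: 95.4 km
WP2: 170.3 km
WP0: 180.2 km
The fourth-nearest is WP2 at 170.3 km.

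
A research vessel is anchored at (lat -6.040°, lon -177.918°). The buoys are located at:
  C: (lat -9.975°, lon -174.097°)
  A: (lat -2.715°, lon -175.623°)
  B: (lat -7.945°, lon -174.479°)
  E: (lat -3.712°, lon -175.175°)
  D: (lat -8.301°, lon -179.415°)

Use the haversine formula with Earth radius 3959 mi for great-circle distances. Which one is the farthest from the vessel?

Distances from the vessel ((lat -6.040°, lon -177.918°)):
C: 377.2 mi
A: 278.9 mi
B: 270.1 mi
E: 248.1 mi
D: 186.9 mi
The farthest is C at 377.2 mi.

C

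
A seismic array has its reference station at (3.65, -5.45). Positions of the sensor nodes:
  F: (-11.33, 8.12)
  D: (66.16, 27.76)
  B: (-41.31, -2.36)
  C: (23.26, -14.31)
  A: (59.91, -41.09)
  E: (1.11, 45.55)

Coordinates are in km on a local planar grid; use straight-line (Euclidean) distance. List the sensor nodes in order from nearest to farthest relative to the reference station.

Distances from the reference station:
F (-11.33, 8.12): 20.2 km
C (23.26, -14.31): 21.5 km
B (-41.31, -2.36): 45.1 km
E (1.11, 45.55): 51.1 km
A (59.91, -41.09): 66.6 km
D (66.16, 27.76): 70.8 km

F, C, B, E, A, D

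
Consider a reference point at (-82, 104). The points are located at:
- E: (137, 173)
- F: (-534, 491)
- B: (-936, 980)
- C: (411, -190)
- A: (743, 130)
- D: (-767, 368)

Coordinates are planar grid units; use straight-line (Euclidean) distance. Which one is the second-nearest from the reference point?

Distance to each, sorted:
E: 229.6
C: 574.0
F: 595.0
D: 734.1
A: 825.4
B: 1223.4
The second-nearest is C at 574.0.

C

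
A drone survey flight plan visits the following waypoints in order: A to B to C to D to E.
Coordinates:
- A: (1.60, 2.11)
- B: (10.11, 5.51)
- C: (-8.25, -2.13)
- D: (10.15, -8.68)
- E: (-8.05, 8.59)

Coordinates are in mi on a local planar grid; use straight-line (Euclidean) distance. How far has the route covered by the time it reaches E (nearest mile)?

Leg distances:
A→B: 9.2 mi  (cumulative 9.2 mi)
B→C: 19.9 mi  (cumulative 29.1 mi)
C→D: 19.5 mi  (cumulative 48.6 mi)
D→E: 25.1 mi  (cumulative 73.7 mi)
Cumulative distance at E ≈ 74 mi.

74 mi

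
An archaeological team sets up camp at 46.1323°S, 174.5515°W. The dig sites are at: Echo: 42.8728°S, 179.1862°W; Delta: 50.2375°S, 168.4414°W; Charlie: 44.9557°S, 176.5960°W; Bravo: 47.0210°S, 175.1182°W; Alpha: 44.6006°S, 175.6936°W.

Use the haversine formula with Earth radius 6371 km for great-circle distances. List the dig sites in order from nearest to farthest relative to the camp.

Computing each great-circle distance from 46.1323°S, 174.5515°W:
Bravo 47.0210°S, 175.1182°W: 107.9 km
Alpha 44.6006°S, 175.6936°W: 192.3 km
Charlie 44.9557°S, 176.5960°W: 206.1 km
Echo 42.8728°S, 179.1862°W: 516.0 km
Delta 50.2375°S, 168.4414°W: 642.7 km

Bravo, Alpha, Charlie, Echo, Delta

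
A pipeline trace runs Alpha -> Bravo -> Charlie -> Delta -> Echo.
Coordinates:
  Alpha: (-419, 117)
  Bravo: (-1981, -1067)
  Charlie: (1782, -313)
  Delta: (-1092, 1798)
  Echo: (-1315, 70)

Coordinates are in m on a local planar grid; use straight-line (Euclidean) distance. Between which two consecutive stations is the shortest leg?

Leg distances:
Alpha→Bravo: 1960.0 m
Bravo→Charlie: 3837.8 m
Charlie→Delta: 3566.0 m
Delta→Echo: 1742.3 m
The shortest leg is Delta–Echo at 1742.3 m.

Delta–Echo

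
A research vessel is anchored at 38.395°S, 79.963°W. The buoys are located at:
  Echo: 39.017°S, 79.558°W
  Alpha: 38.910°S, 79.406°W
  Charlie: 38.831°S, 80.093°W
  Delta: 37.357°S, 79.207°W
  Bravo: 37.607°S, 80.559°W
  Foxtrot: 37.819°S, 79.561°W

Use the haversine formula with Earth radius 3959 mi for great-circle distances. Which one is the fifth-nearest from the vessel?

Bravo

Distances from the vessel (38.395°S, 79.963°W):
Charlie: 30.9 mi
Foxtrot: 45.4 mi
Alpha: 46.6 mi
Echo: 48.2 mi
Bravo: 63.4 mi
Delta: 82.7 mi
The fifth-nearest is Bravo at 63.4 mi.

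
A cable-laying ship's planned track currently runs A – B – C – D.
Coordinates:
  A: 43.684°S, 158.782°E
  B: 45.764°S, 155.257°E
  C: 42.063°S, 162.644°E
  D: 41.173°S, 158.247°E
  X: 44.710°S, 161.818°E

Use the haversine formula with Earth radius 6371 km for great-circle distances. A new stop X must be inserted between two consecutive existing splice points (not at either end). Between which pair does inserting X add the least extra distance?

Added distance for inserting X between each consecutive pair:
A–B: 432.4 km
B–C: 108.3 km
C–D: 412.1 km
Smallest added distance is 108.3 km, inserting between B and C.

between B and C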